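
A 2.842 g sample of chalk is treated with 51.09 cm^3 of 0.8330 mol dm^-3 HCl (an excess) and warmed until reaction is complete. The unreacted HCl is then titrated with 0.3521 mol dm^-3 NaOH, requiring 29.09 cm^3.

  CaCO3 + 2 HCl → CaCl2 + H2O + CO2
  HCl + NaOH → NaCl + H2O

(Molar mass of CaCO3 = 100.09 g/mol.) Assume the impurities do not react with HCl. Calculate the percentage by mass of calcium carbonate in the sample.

n(HCl) added = 0.05109 × 0.8330 = 0.04256 mol
n(NaOH) used in back-titration = 0.02909 × 0.3521 = 0.01024 mol
n(HCl) left over = 0.01024 mol (1:1 ratio)
n(HCl) consumed by analyte = 0.04256 − 0.01024 = 0.03232 mol
From the 1:2 ratio, n(CaCO3) = 1/2 × 0.03232 = 0.01616 mol
mass of CaCO3 = 0.01616 × 100.09 = 1.617 g
% CaCO3 = 1.617 / 2.842 × 100 = 56.90 %

56.90 %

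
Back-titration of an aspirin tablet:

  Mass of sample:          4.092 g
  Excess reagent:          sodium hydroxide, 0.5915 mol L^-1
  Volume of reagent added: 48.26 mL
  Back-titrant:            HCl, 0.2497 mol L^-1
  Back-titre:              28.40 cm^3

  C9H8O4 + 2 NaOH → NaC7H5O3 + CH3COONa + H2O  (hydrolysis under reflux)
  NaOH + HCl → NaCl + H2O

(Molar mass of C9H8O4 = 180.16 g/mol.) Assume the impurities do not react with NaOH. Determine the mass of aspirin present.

1.933 g

n(NaOH) added = 0.04826 × 0.5915 = 0.02855 mol
n(HCl) used in back-titration = 0.02840 × 0.2497 = 7.091 × 10^-3 mol
n(NaOH) left over = 7.091 × 10^-3 mol (1:1 ratio)
n(NaOH) consumed by analyte = 0.02855 − 7.091 × 10^-3 = 0.02145 mol
From the 1:2 ratio, n(C9H8O4) = 1/2 × 0.02145 = 0.01073 mol
mass of C9H8O4 = 0.01073 × 180.16 = 1.933 g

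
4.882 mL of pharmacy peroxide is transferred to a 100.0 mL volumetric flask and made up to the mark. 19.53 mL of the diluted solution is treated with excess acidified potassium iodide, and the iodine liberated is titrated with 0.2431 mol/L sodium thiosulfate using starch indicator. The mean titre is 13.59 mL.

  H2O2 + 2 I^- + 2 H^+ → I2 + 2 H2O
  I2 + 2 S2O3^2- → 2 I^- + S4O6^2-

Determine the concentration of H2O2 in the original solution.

n(S2O3^2-) = 0.01359 × 0.2431 = 3.304 × 10^-3 mol
n(I2) = n(S2O3^2-)/2 = 1.652 × 10^-3 mol
n(H2O2) in the aliquot = 1.652 × 10^-3 mol (1:1 ratio)
[H2O2]_dilute = 1.652 × 10^-3 / 0.01953 = 0.08458 mol/L
[H2O2]_original = 0.08458 × 100.0/4.882 = 1.733 mol/L

1.733 mol/L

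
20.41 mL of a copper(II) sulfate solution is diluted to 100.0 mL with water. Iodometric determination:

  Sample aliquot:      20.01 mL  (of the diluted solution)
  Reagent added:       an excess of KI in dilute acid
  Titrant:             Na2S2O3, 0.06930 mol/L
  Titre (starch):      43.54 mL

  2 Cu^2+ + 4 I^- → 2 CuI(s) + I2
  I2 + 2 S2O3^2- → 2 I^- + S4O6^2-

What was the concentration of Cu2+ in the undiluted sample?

0.7388 mol/L

n(S2O3^2-) = 0.04354 × 0.06930 = 3.017 × 10^-3 mol
n(I2) = n(S2O3^2-)/2 = 1.509 × 10^-3 mol
From the 2:1 ratio, n(Cu2+) in the aliquot = 2/1 × 1.509 × 10^-3 = 3.017 × 10^-3 mol
[Cu2+]_dilute = 3.017 × 10^-3 / 0.02001 = 0.1508 mol/L
[Cu2+]_original = 0.1508 × 100.0/20.41 = 0.7388 mol/L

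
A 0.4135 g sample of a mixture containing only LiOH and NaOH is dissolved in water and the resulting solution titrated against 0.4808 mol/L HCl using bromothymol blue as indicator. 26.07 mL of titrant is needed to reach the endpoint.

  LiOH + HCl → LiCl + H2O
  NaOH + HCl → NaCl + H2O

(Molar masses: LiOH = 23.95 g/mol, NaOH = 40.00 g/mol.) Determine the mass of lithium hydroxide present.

n(HCl) = 0.02607 × 0.4808 = 0.01253 mol
Let x = n(LiOH), y = n(NaOH).
Titrant: 1x + 1y = 0.01253;  mass: 23.95x + 40.00y = 0.4135
Solving, x = 5.475 × 10^-3 mol, y = 7.059 × 10^-3 mol
mass of LiOH = 5.475 × 10^-3 × 23.95 = 0.1311 g

0.1311 g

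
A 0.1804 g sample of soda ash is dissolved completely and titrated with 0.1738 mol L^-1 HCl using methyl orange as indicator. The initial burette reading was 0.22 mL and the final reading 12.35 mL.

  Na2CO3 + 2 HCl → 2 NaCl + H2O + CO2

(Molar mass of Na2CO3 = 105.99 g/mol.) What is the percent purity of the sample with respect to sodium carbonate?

61.93 %

n(HCl) = 0.01213 L × 0.1738 mol/L = 2.108 × 10^-3 mol
From the 1:2 ratio, n(Na2CO3) = 1/2 × 2.108 × 10^-3 = 1.054 × 10^-3 mol
mass of Na2CO3 = 1.054 × 10^-3 × 105.99 g/mol = 0.1117 g
% Na2CO3 = 0.1117 / 0.1804 × 100 = 61.93 %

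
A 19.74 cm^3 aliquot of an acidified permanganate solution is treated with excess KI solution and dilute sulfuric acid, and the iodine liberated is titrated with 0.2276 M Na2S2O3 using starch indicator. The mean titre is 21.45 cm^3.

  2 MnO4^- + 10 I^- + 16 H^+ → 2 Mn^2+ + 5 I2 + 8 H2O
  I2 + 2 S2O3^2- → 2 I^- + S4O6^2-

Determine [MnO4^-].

0.04946 M

n(S2O3^2-) = 0.02145 × 0.2276 = 4.882 × 10^-3 mol
n(I2) = n(S2O3^2-)/2 = 2.441 × 10^-3 mol
From the 2:5 ratio, n(MnO4^-) in the aliquot = 2/5 × 2.441 × 10^-3 = 9.764 × 10^-4 mol
[MnO4^-] = 9.764 × 10^-4 / 0.01974 = 0.04946 mol/L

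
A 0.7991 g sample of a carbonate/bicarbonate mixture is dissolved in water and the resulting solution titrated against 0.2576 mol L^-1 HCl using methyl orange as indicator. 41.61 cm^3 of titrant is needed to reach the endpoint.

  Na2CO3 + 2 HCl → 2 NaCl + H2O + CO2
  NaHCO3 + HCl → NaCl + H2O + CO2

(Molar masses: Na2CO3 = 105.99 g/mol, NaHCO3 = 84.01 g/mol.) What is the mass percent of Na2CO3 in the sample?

21.68 %

n(HCl) = 0.04161 × 0.2576 = 0.01072 mol
Let x = n(Na2CO3), y = n(NaHCO3).
Titrant: 2x + 1y = 0.01072;  mass: 105.99x + 84.01y = 0.7991
Solving, x = 1.634 × 10^-3 mol, y = 7.450 × 10^-3 mol
mass of Na2CO3 = 1.634 × 10^-3 × 105.99 = 0.1732 g
% Na2CO3 = 0.1732 / 0.7991 × 100 = 21.68 %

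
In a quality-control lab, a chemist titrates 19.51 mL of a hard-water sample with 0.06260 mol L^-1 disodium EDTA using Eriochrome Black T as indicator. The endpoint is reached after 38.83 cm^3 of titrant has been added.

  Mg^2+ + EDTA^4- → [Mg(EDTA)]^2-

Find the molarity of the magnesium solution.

0.1246 mol/L

n(EDTA) = 0.03883 L × 0.06260 mol/L = 2.431 × 10^-3 mol
n(Mg2+) = 2.431 × 10^-3 mol (1:1 mole ratio)
[Mg2+] = 2.431 × 10^-3 mol / 0.01951 L = 0.1246 mol/L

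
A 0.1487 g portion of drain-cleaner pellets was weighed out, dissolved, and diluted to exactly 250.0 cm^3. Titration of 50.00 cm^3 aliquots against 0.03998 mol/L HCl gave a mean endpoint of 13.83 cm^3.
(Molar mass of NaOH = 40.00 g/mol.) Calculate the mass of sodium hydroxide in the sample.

0.1106 g

NaOH + HCl → NaCl + H2O
n(HCl) per titration = 0.01383 × 0.03998 = 5.529 × 10^-4 mol
n(NaOH) in each aliquot = 5.529 × 10^-4 mol (1:1 ratio)
n(NaOH) in the whole flask = 5.529 × 10^-4 × 250.0/50.00 = 2.765 × 10^-3 mol
mass of NaOH = 2.765 × 10^-3 × 40.00 = 0.1106 g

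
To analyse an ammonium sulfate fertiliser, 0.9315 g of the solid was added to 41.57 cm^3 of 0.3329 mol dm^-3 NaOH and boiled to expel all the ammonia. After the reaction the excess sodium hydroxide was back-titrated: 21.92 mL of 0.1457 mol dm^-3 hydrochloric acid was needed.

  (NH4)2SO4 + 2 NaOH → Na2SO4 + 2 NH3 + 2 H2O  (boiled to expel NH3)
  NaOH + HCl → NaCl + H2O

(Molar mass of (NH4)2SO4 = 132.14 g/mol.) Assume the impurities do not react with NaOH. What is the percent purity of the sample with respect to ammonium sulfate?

75.50 %

n(NaOH) added = 0.04157 × 0.3329 = 0.01384 mol
n(HCl) used in back-titration = 0.02192 × 0.1457 = 3.194 × 10^-3 mol
n(NaOH) left over = 3.194 × 10^-3 mol (1:1 ratio)
n(NaOH) consumed by analyte = 0.01384 − 3.194 × 10^-3 = 0.01064 mol
From the 1:2 ratio, n((NH4)2SO4) = 1/2 × 0.01064 = 5.322 × 10^-3 mol
mass of (NH4)2SO4 = 5.322 × 10^-3 × 132.14 = 0.7033 g
% (NH4)2SO4 = 0.7033 / 0.9315 × 100 = 75.50 %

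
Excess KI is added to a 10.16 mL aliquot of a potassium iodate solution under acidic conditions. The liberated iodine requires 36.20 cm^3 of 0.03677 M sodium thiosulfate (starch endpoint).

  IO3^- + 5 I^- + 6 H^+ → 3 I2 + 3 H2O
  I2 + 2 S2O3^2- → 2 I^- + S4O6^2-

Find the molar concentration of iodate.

0.02184 M

n(S2O3^2-) = 0.03620 × 0.03677 = 1.331 × 10^-3 mol
n(I2) = n(S2O3^2-)/2 = 6.655 × 10^-4 mol
From the 1:3 ratio, n(IO3^-) in the aliquot = 1/3 × 6.655 × 10^-4 = 2.218 × 10^-4 mol
[IO3^-] = 2.218 × 10^-4 / 0.01016 = 0.02184 mol/L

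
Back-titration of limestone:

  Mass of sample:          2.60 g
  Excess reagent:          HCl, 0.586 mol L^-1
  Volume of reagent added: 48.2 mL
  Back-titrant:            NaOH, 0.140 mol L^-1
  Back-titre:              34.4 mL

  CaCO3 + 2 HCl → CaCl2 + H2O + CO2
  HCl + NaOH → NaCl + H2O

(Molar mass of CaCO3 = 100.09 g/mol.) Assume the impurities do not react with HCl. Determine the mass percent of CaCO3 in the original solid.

45.1 %

n(HCl) added = 0.0482 × 0.586 = 0.0282 mol
n(NaOH) used in back-titration = 0.0344 × 0.140 = 4.82 × 10^-3 mol
n(HCl) left over = 4.82 × 10^-3 mol (1:1 ratio)
n(HCl) consumed by analyte = 0.0282 − 4.82 × 10^-3 = 0.0234 mol
From the 1:2 ratio, n(CaCO3) = 1/2 × 0.0234 = 0.0117 mol
mass of CaCO3 = 0.0117 × 100.09 = 1.17 g
% CaCO3 = 1.17 / 2.60 × 100 = 45.1 %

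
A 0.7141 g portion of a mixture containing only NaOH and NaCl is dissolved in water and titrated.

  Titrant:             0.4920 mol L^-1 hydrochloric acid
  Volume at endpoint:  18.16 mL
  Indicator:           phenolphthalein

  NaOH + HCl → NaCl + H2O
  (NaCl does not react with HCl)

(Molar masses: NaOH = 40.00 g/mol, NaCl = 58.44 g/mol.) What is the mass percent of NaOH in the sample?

n(HCl) = 0.01816 × 0.4920 = 8.935 × 10^-3 mol
Let x = n(NaOH), y = n(NaCl).
Titrant: 1x = 8.935 × 10^-3;  mass: 40.00x + 58.44y = 0.7141
Solving, x = 8.935 × 10^-3 mol, y = 6.104 × 10^-3 mol
mass of NaOH = 8.935 × 10^-3 × 40.00 = 0.3574 g
% NaOH = 0.3574 / 0.7141 × 100 = 50.05 %

50.05 %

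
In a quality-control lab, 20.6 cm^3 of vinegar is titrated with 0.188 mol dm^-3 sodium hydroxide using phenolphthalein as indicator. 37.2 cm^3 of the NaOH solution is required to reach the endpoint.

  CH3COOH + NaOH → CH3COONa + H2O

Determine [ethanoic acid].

0.339 mol/L

n(NaOH) = 0.0372 L × 0.188 mol/L = 6.99 × 10^-3 mol
n(CH3COOH) = 6.99 × 10^-3 mol (1:1 mole ratio)
[CH3COOH] = 6.99 × 10^-3 mol / 0.0206 L = 0.339 mol/L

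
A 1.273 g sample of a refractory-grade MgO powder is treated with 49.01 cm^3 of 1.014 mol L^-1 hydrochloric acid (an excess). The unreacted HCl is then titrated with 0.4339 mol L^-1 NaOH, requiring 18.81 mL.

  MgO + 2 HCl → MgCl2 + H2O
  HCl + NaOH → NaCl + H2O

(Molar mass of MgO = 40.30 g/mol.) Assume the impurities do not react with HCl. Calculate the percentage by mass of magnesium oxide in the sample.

65.74 %

n(HCl) added = 0.04901 × 1.014 = 0.04970 mol
n(NaOH) used in back-titration = 0.01881 × 0.4339 = 8.162 × 10^-3 mol
n(HCl) left over = 8.162 × 10^-3 mol (1:1 ratio)
n(HCl) consumed by analyte = 0.04970 − 8.162 × 10^-3 = 0.04153 mol
From the 1:2 ratio, n(MgO) = 1/2 × 0.04153 = 0.02077 mol
mass of MgO = 0.02077 × 40.30 = 0.8369 g
% MgO = 0.8369 / 1.273 × 100 = 65.74 %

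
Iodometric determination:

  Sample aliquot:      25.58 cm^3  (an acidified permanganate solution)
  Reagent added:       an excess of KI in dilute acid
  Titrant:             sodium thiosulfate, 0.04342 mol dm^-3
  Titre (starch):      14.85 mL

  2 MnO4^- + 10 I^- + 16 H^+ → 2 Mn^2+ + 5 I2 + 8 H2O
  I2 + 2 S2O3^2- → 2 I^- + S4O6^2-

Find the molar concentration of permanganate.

n(S2O3^2-) = 0.01485 × 0.04342 = 6.448 × 10^-4 mol
n(I2) = n(S2O3^2-)/2 = 3.224 × 10^-4 mol
From the 2:5 ratio, n(MnO4^-) in the aliquot = 2/5 × 3.224 × 10^-4 = 1.290 × 10^-4 mol
[MnO4^-] = 1.290 × 10^-4 / 0.02558 = 0.005041 mol/L

0.005041 mol/L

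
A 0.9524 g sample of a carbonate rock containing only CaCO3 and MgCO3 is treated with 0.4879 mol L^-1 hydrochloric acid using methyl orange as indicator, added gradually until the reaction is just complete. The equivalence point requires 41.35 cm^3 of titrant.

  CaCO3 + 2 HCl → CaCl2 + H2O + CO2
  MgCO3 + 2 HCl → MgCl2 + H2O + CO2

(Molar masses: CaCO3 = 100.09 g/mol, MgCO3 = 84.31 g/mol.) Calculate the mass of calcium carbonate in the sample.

0.6466 g

n(HCl) = 0.04135 × 0.4879 = 0.02017 mol
Let x = n(CaCO3), y = n(MgCO3).
Titrant: 2x + 2y = 0.02017;  mass: 100.09x + 84.31y = 0.9524
Solving, x = 6.460 × 10^-3 mol, y = 3.627 × 10^-3 mol
mass of CaCO3 = 6.460 × 10^-3 × 100.09 = 0.6466 g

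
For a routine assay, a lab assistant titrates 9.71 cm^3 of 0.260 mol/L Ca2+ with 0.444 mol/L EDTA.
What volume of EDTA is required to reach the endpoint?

5.69 mL

Ca^2+ + EDTA^4- → [Ca(EDTA)]^2-
n(Ca2+) = 0.00971 L × 0.260 mol/L = 2.52 × 10^-3 mol
n(EDTA) = 2.52 × 10^-3 mol (1:1 stoichiometry)
V(EDTA) = 2.52 × 10^-3 mol / 0.444 mol/L = 0.00569 L = 5.69 mL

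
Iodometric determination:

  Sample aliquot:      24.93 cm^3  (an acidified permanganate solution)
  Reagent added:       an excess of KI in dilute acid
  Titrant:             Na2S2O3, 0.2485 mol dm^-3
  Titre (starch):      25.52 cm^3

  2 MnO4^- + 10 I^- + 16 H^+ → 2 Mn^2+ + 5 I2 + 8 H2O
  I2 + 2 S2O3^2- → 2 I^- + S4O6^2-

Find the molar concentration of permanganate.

n(S2O3^2-) = 0.02552 × 0.2485 = 6.342 × 10^-3 mol
n(I2) = n(S2O3^2-)/2 = 3.171 × 10^-3 mol
From the 2:5 ratio, n(MnO4^-) in the aliquot = 2/5 × 3.171 × 10^-3 = 1.268 × 10^-3 mol
[MnO4^-] = 1.268 × 10^-3 / 0.02493 = 0.05088 mol/L

0.05088 mol/L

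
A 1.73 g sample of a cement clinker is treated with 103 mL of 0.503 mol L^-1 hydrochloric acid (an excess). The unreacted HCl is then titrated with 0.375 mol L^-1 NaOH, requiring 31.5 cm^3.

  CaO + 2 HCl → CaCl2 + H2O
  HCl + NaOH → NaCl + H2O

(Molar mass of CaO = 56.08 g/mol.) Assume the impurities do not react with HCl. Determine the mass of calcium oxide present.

n(HCl) added = 0.103 × 0.503 = 0.0518 mol
n(NaOH) used in back-titration = 0.0315 × 0.375 = 0.0118 mol
n(HCl) left over = 0.0118 mol (1:1 ratio)
n(HCl) consumed by analyte = 0.0518 − 0.0118 = 0.0400 mol
From the 1:2 ratio, n(CaO) = 1/2 × 0.0400 = 0.0200 mol
mass of CaO = 0.0200 × 56.08 = 1.12 g

1.12 g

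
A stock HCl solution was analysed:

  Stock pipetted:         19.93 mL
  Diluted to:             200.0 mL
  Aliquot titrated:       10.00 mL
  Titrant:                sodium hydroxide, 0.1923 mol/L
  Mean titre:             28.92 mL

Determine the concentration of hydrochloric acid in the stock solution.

HCl + NaOH → NaCl + H2O
n(NaOH) = 0.02892 × 0.1923 = 5.561 × 10^-3 mol
n(HCl) in the aliquot = 5.561 × 10^-3 mol (1:1 ratio)
[HCl]_dilute = 5.561 × 10^-3 / 0.01000 = 0.5561 mol/L
Dilution factor = 200.0 / 19.93 = 10.04
[HCl]_stock = 0.5561 × 10.04 = 5.581 mol/L

5.581 mol/L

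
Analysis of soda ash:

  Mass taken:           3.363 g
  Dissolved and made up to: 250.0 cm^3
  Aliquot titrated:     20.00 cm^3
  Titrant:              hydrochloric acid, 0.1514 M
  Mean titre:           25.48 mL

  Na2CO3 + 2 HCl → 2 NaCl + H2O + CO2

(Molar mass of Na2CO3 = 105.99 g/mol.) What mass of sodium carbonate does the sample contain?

n(HCl) per titration = 0.02548 × 0.1514 = 3.858 × 10^-3 mol
From the 1:2 ratio, n(Na2CO3) in each aliquot = 1/2 × 3.858 × 10^-3 = 1.929 × 10^-3 mol
n(Na2CO3) in the whole flask = 1.929 × 10^-3 × 250.0/20.00 = 0.02411 mol
mass of Na2CO3 = 0.02411 × 105.99 = 2.555 g

2.555 g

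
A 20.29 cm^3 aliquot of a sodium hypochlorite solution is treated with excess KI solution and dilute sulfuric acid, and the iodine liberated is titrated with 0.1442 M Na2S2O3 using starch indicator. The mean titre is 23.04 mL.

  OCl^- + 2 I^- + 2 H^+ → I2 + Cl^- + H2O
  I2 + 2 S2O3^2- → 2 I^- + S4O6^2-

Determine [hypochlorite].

0.08187 M

n(S2O3^2-) = 0.02304 × 0.1442 = 3.322 × 10^-3 mol
n(I2) = n(S2O3^2-)/2 = 1.661 × 10^-3 mol
n(OCl^-) in the aliquot = 1.661 × 10^-3 mol (1:1 ratio)
[OCl^-] = 1.661 × 10^-3 / 0.02029 = 0.08187 mol/L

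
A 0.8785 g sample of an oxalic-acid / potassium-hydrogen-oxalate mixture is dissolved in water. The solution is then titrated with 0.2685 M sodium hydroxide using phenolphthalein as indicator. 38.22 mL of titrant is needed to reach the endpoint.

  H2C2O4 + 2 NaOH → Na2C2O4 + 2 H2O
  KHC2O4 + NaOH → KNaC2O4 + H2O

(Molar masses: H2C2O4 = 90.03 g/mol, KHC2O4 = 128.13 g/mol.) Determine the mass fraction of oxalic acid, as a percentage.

n(NaOH) = 0.03822 × 0.2685 = 0.01026 mol
Let x = n(H2C2O4), y = n(KHC2O4).
Titrant: 2x + 1y = 0.01026;  mass: 90.03x + 128.13y = 0.8785
Solving, x = 2.625 × 10^-3 mol, y = 5.012 × 10^-3 mol
mass of H2C2O4 = 2.625 × 10^-3 × 90.03 = 0.2363 g
% H2C2O4 = 0.2363 / 0.8785 × 100 = 26.90 %

26.90 %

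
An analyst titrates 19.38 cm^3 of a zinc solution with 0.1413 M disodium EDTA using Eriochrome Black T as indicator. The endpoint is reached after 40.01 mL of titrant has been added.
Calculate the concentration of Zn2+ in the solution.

Zn^2+ + EDTA^4- → [Zn(EDTA)]^2-
n(EDTA) = 0.04001 L × 0.1413 mol/L = 5.653 × 10^-3 mol
n(Zn2+) = 5.653 × 10^-3 mol (1:1 mole ratio)
[Zn2+] = 5.653 × 10^-3 mol / 0.01938 L = 0.2917 mol/L

0.2917 M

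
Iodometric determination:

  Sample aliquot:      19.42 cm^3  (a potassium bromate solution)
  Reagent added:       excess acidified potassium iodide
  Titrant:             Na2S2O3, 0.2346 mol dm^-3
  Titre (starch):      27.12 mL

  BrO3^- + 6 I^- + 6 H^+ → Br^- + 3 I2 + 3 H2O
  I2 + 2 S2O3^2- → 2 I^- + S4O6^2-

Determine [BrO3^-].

n(S2O3^2-) = 0.02712 × 0.2346 = 6.362 × 10^-3 mol
n(I2) = n(S2O3^2-)/2 = 3.181 × 10^-3 mol
From the 1:3 ratio, n(BrO3^-) in the aliquot = 1/3 × 3.181 × 10^-3 = 1.060 × 10^-3 mol
[BrO3^-] = 1.060 × 10^-3 / 0.01942 = 0.05460 mol/L

0.05460 mol/L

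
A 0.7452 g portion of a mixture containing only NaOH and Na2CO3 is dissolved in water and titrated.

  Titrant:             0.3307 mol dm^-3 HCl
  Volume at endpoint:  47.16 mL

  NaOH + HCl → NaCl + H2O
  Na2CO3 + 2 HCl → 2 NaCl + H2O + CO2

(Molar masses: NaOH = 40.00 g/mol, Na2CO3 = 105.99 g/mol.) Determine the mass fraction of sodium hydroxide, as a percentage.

n(HCl) = 0.04716 × 0.3307 = 0.01560 mol
Let x = n(NaOH), y = n(Na2CO3).
Titrant: 1x + 2y = 0.01560;  mass: 40.00x + 105.99y = 0.7452
Solving, x = 6.256 × 10^-3 mol, y = 4.670 × 10^-3 mol
mass of NaOH = 6.256 × 10^-3 × 40.00 = 0.2503 g
% NaOH = 0.2503 / 0.7452 × 100 = 33.58 %

33.58 %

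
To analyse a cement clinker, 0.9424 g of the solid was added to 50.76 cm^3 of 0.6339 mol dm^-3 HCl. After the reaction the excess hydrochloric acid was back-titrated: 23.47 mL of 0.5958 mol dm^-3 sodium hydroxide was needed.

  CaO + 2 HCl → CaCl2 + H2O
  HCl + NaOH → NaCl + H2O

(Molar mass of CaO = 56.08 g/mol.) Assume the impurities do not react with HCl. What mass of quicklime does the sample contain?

n(HCl) added = 0.05076 × 0.6339 = 0.03218 mol
n(NaOH) used in back-titration = 0.02347 × 0.5958 = 0.01398 mol
n(HCl) left over = 0.01398 mol (1:1 ratio)
n(HCl) consumed by analyte = 0.03218 − 0.01398 = 0.01819 mol
From the 1:2 ratio, n(CaO) = 1/2 × 0.01819 = 9.097 × 10^-3 mol
mass of CaO = 9.097 × 10^-3 × 56.08 = 0.5101 g

0.5101 g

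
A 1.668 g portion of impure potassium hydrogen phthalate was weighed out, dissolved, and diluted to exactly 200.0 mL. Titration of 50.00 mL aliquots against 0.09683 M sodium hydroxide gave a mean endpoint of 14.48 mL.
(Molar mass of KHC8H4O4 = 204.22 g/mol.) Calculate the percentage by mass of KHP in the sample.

KHC8H4O4 + NaOH → KNaC8H4O4 + H2O
n(NaOH) per titration = 0.01448 × 0.09683 = 1.402 × 10^-3 mol
n(KHC8H4O4) in each aliquot = 1.402 × 10^-3 mol (1:1 ratio)
n(KHC8H4O4) in the whole flask = 1.402 × 10^-3 × 200.0/50.00 = 5.608 × 10^-3 mol
mass of KHC8H4O4 = 5.608 × 10^-3 × 204.22 = 1.145 g
% KHC8H4O4 = 1.145 / 1.668 × 100 = 68.67 %

68.67 %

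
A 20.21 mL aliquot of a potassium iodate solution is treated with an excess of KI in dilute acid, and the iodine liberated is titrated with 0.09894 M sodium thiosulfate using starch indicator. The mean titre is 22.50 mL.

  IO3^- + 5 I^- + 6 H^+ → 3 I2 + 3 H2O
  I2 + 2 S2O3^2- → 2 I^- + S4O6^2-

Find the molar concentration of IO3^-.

n(S2O3^2-) = 0.02250 × 0.09894 = 2.226 × 10^-3 mol
n(I2) = n(S2O3^2-)/2 = 1.113 × 10^-3 mol
From the 1:3 ratio, n(IO3^-) in the aliquot = 1/3 × 1.113 × 10^-3 = 3.710 × 10^-4 mol
[IO3^-] = 3.710 × 10^-4 / 0.02021 = 0.01836 mol/L

0.01836 M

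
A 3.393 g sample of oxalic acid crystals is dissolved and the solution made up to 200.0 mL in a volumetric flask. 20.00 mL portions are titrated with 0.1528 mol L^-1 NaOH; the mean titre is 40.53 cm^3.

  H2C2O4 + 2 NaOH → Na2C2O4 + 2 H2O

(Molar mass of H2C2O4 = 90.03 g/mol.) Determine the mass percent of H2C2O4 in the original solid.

n(NaOH) per titration = 0.04053 × 0.1528 = 6.193 × 10^-3 mol
From the 1:2 ratio, n(H2C2O4) in each aliquot = 1/2 × 6.193 × 10^-3 = 3.096 × 10^-3 mol
n(H2C2O4) in the whole flask = 3.096 × 10^-3 × 200.0/20.00 = 0.03096 mol
mass of H2C2O4 = 0.03096 × 90.03 = 2.788 g
% H2C2O4 = 2.788 / 3.393 × 100 = 82.16 %

82.16 %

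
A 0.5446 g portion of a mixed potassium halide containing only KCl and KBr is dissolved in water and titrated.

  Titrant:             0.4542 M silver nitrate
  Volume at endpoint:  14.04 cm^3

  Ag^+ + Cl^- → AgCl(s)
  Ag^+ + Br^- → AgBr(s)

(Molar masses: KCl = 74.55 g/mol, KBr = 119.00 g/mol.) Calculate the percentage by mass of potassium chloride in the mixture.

65.98 %

n(AgNO3) = 0.01404 × 0.4542 = 6.377 × 10^-3 mol
Let x = n(KCl), y = n(KBr).
Titrant: 1x + 1y = 6.377 × 10^-3;  mass: 74.55x + 119.00y = 0.5446
Solving, x = 4.820 × 10^-3 mol, y = 1.557 × 10^-3 mol
mass of KCl = 4.820 × 10^-3 × 74.55 = 0.3593 g
% KCl = 0.3593 / 0.5446 × 100 = 65.98 %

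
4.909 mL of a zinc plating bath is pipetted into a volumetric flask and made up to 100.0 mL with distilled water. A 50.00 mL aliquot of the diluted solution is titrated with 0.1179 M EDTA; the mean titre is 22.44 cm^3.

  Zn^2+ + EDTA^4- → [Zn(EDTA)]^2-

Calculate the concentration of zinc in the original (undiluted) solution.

n(EDTA) = 0.02244 × 0.1179 = 2.646 × 10^-3 mol
n(Zn2+) in the aliquot = 2.646 × 10^-3 mol (1:1 ratio)
[Zn2+]_dilute = 2.646 × 10^-3 / 0.05000 = 0.05291 mol/L
Dilution factor = 100.0 / 4.909 = 20.37
[Zn2+]_stock = 0.05291 × 20.37 = 1.078 mol/L

1.078 M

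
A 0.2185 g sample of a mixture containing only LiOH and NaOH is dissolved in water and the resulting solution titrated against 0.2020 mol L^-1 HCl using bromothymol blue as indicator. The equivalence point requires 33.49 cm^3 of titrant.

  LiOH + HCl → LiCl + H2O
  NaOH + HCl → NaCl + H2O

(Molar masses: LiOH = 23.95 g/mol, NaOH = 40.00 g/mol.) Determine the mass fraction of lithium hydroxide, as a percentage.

35.58 %

n(HCl) = 0.03349 × 0.2020 = 6.765 × 10^-3 mol
Let x = n(LiOH), y = n(NaOH).
Titrant: 1x + 1y = 6.765 × 10^-3;  mass: 23.95x + 40.00y = 0.2185
Solving, x = 3.246 × 10^-3 mol, y = 3.519 × 10^-3 mol
mass of LiOH = 3.246 × 10^-3 × 23.95 = 0.07774 g
% LiOH = 0.07774 / 0.2185 × 100 = 35.58 %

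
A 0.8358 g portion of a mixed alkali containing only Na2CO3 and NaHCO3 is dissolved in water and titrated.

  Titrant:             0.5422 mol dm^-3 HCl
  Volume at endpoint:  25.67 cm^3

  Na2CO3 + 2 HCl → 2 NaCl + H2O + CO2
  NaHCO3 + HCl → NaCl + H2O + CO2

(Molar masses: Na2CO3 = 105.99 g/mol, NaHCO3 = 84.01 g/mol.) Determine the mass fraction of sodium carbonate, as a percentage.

68.17 %

n(HCl) = 0.02567 × 0.5422 = 0.01392 mol
Let x = n(Na2CO3), y = n(NaHCO3).
Titrant: 2x + 1y = 0.01392;  mass: 105.99x + 84.01y = 0.8358
Solving, x = 5.376 × 10^-3 mol, y = 3.166 × 10^-3 mol
mass of Na2CO3 = 5.376 × 10^-3 × 105.99 = 0.5698 g
% Na2CO3 = 0.5698 / 0.8358 × 100 = 68.17 %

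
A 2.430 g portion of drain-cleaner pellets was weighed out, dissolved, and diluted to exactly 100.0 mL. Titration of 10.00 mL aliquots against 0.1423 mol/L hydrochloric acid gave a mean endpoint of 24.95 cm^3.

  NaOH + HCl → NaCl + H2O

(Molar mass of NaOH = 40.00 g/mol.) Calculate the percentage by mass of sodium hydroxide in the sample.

n(HCl) per titration = 0.02495 × 0.1423 = 3.550 × 10^-3 mol
n(NaOH) in each aliquot = 3.550 × 10^-3 mol (1:1 ratio)
n(NaOH) in the whole flask = 3.550 × 10^-3 × 100.0/10.00 = 0.03550 mol
mass of NaOH = 0.03550 × 40.00 = 1.420 g
% NaOH = 1.420 / 2.430 × 100 = 58.44 %

58.44 %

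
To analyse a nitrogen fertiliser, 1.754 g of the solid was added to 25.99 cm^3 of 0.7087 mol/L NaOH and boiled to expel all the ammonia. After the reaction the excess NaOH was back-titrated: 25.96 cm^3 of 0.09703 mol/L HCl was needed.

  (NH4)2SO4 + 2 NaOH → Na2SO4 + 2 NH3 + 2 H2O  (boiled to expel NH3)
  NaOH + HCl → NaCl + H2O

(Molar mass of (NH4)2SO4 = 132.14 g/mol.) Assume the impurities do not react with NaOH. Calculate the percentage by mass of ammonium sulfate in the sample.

59.89 %

n(NaOH) added = 0.02599 × 0.7087 = 0.01842 mol
n(HCl) used in back-titration = 0.02596 × 0.09703 = 2.519 × 10^-3 mol
n(NaOH) left over = 2.519 × 10^-3 mol (1:1 ratio)
n(NaOH) consumed by analyte = 0.01842 − 2.519 × 10^-3 = 0.01590 mol
From the 1:2 ratio, n((NH4)2SO4) = 1/2 × 0.01590 = 7.950 × 10^-3 mol
mass of (NH4)2SO4 = 7.950 × 10^-3 × 132.14 = 1.051 g
% (NH4)2SO4 = 1.051 / 1.754 × 100 = 59.89 %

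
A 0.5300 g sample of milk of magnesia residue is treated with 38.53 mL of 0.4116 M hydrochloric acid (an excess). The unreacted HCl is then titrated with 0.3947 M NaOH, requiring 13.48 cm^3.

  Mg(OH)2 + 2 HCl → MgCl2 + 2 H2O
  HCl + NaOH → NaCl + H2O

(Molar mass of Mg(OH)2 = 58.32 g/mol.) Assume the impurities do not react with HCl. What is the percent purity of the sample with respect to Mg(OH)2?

57.98 %

n(HCl) added = 0.03853 × 0.4116 = 0.01586 mol
n(NaOH) used in back-titration = 0.01348 × 0.3947 = 5.321 × 10^-3 mol
n(HCl) left over = 5.321 × 10^-3 mol (1:1 ratio)
n(HCl) consumed by analyte = 0.01586 − 5.321 × 10^-3 = 0.01054 mol
From the 1:2 ratio, n(Mg(OH)2) = 1/2 × 0.01054 = 5.269 × 10^-3 mol
mass of Mg(OH)2 = 5.269 × 10^-3 × 58.32 = 0.3073 g
% Mg(OH)2 = 0.3073 / 0.5300 × 100 = 57.98 %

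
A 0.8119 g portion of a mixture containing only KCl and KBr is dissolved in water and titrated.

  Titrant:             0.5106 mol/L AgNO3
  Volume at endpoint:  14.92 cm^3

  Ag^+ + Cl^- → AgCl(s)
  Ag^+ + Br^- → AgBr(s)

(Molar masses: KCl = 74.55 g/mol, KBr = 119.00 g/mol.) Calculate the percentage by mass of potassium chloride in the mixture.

19.55 %

n(AgNO3) = 0.01492 × 0.5106 = 7.618 × 10^-3 mol
Let x = n(KCl), y = n(KBr).
Titrant: 1x + 1y = 7.618 × 10^-3;  mass: 74.55x + 119.00y = 0.8119
Solving, x = 2.130 × 10^-3 mol, y = 5.489 × 10^-3 mol
mass of KCl = 2.130 × 10^-3 × 74.55 = 0.1588 g
% KCl = 0.1588 / 0.8119 × 100 = 19.55 %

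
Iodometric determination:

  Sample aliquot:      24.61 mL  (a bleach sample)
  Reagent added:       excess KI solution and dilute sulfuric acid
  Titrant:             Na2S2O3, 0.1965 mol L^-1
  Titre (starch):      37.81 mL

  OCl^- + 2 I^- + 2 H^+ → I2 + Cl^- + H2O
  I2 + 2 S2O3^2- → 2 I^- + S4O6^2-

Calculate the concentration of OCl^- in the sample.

n(S2O3^2-) = 0.03781 × 0.1965 = 7.430 × 10^-3 mol
n(I2) = n(S2O3^2-)/2 = 3.715 × 10^-3 mol
n(OCl^-) in the aliquot = 3.715 × 10^-3 mol (1:1 ratio)
[OCl^-] = 3.715 × 10^-3 / 0.02461 = 0.1509 mol/L

0.1509 mol/L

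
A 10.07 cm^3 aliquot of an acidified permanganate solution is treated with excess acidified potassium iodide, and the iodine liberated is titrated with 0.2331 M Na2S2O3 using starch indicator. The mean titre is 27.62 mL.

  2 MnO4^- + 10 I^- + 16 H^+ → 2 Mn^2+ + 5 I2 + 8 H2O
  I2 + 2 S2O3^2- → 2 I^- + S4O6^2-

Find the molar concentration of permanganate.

0.1279 M

n(S2O3^2-) = 0.02762 × 0.2331 = 6.438 × 10^-3 mol
n(I2) = n(S2O3^2-)/2 = 3.219 × 10^-3 mol
From the 2:5 ratio, n(MnO4^-) in the aliquot = 2/5 × 3.219 × 10^-3 = 1.288 × 10^-3 mol
[MnO4^-] = 1.288 × 10^-3 / 0.01007 = 0.1279 mol/L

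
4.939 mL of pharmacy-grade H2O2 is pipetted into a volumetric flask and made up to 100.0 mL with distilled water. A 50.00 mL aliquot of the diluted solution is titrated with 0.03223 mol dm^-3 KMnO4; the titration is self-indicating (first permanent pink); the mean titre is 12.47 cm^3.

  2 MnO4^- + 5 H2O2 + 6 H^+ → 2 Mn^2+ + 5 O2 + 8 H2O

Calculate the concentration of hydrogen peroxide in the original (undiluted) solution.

n(KMnO4) = 0.01247 × 0.03223 = 4.019 × 10^-4 mol
From the 5:2 ratio, n(H2O2) in the aliquot = 5/2 × 4.019 × 10^-4 = 1.005 × 10^-3 mol
[H2O2]_dilute = 1.005 × 10^-3 / 0.05000 = 0.02010 mol/L
Dilution factor = 100.0 / 4.939 = 20.25
[H2O2]_stock = 0.02010 × 20.25 = 0.4069 mol/L

0.4069 mol/L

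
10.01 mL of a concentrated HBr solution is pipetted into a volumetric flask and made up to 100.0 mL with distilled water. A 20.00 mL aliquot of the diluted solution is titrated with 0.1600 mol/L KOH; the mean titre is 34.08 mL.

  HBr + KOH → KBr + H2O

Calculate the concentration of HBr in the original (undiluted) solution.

n(KOH) = 0.03408 × 0.1600 = 5.453 × 10^-3 mol
n(HBr) in the aliquot = 5.453 × 10^-3 mol (1:1 ratio)
[HBr]_dilute = 5.453 × 10^-3 / 0.02000 = 0.2726 mol/L
Dilution factor = 100.0 / 10.01 = 9.990
[HBr]_stock = 0.2726 × 9.990 = 2.724 mol/L

2.724 mol/L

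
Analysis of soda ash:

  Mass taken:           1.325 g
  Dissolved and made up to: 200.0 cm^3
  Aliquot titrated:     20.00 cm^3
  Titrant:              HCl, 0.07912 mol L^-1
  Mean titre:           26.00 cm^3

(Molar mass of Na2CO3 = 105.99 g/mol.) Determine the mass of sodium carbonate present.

Na2CO3 + 2 HCl → 2 NaCl + H2O + CO2
n(HCl) per titration = 0.02600 × 0.07912 = 2.057 × 10^-3 mol
From the 1:2 ratio, n(Na2CO3) in each aliquot = 1/2 × 2.057 × 10^-3 = 1.029 × 10^-3 mol
n(Na2CO3) in the whole flask = 1.029 × 10^-3 × 200.0/20.00 = 0.01029 mol
mass of Na2CO3 = 0.01029 × 105.99 = 1.090 g

1.090 g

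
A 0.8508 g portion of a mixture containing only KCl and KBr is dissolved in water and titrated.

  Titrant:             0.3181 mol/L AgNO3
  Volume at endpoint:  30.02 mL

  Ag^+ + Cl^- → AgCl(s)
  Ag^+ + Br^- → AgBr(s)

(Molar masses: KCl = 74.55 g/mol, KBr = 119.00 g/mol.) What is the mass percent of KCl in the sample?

n(AgNO3) = 0.03002 × 0.3181 = 9.549 × 10^-3 mol
Let x = n(KCl), y = n(KBr).
Titrant: 1x + 1y = 9.549 × 10^-3;  mass: 74.55x + 119.00y = 0.8508
Solving, x = 6.425 × 10^-3 mol, y = 3.125 × 10^-3 mol
mass of KCl = 6.425 × 10^-3 × 74.55 = 0.4790 g
% KCl = 0.4790 / 0.8508 × 100 = 56.29 %

56.29 %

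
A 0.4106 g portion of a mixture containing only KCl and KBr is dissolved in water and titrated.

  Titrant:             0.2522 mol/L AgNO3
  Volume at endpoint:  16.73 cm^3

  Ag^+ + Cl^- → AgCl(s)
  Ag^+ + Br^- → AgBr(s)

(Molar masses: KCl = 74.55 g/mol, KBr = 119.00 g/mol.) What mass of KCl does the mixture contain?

n(AgNO3) = 0.01673 × 0.2522 = 4.219 × 10^-3 mol
Let x = n(KCl), y = n(KBr).
Titrant: 1x + 1y = 4.219 × 10^-3;  mass: 74.55x + 119.00y = 0.4106
Solving, x = 2.058 × 10^-3 mol, y = 2.161 × 10^-3 mol
mass of KCl = 2.058 × 10^-3 × 74.55 = 0.1535 g

0.1535 g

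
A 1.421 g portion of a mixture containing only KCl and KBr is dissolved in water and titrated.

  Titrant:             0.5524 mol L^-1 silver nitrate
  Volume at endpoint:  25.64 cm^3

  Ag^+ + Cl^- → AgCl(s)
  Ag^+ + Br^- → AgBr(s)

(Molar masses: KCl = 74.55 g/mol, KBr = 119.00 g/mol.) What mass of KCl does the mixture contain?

0.4435 g

n(AgNO3) = 0.02564 × 0.5524 = 0.01416 mol
Let x = n(KCl), y = n(KBr).
Titrant: 1x + 1y = 0.01416;  mass: 74.55x + 119.00y = 1.421
Solving, x = 5.950 × 10^-3 mol, y = 8.214 × 10^-3 mol
mass of KCl = 5.950 × 10^-3 × 74.55 = 0.4435 g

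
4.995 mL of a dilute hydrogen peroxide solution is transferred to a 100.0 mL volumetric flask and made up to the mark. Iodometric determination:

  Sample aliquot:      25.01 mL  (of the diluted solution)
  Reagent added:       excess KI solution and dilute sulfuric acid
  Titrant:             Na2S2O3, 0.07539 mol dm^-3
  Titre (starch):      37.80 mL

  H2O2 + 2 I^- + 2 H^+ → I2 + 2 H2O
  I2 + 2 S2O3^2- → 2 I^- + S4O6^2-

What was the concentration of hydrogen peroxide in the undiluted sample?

n(S2O3^2-) = 0.03780 × 0.07539 = 2.850 × 10^-3 mol
n(I2) = n(S2O3^2-)/2 = 1.425 × 10^-3 mol
n(H2O2) in the aliquot = 1.425 × 10^-3 mol (1:1 ratio)
[H2O2]_dilute = 1.425 × 10^-3 / 0.02501 = 0.05697 mol/L
[H2O2]_original = 0.05697 × 100.0/4.995 = 1.141 mol/L

1.141 mol/L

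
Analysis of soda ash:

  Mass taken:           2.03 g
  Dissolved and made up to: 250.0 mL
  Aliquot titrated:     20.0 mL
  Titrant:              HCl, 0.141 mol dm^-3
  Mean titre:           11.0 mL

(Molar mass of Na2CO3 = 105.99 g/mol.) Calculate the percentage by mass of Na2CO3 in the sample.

Na2CO3 + 2 HCl → 2 NaCl + H2O + CO2
n(HCl) per titration = 0.0110 × 0.141 = 1.55 × 10^-3 mol
From the 1:2 ratio, n(Na2CO3) in each aliquot = 1/2 × 1.55 × 10^-3 = 7.75 × 10^-4 mol
n(Na2CO3) in the whole flask = 7.75 × 10^-4 × 250.0/20.0 = 9.69 × 10^-3 mol
mass of Na2CO3 = 9.69 × 10^-3 × 105.99 = 1.03 g
% Na2CO3 = 1.03 / 2.03 × 100 = 50.6 %

50.6 %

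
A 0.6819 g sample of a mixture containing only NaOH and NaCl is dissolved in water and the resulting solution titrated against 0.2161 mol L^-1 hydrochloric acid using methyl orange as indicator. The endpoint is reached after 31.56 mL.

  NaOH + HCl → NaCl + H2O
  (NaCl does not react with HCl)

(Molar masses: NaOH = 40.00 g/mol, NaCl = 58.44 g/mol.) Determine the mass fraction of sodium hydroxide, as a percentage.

n(HCl) = 0.03156 × 0.2161 = 6.820 × 10^-3 mol
Let x = n(NaOH), y = n(NaCl).
Titrant: 1x = 6.820 × 10^-3;  mass: 40.00x + 58.44y = 0.6819
Solving, x = 6.820 × 10^-3 mol, y = 7.000 × 10^-3 mol
mass of NaOH = 6.820 × 10^-3 × 40.00 = 0.2728 g
% NaOH = 0.2728 / 0.6819 × 100 = 40.01 %

40.01 %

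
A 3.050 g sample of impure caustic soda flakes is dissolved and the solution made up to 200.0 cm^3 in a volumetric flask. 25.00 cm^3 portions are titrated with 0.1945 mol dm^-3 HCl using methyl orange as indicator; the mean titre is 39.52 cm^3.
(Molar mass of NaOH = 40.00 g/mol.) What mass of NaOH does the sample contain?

NaOH + HCl → NaCl + H2O
n(HCl) per titration = 0.03952 × 0.1945 = 7.687 × 10^-3 mol
n(NaOH) in each aliquot = 7.687 × 10^-3 mol (1:1 ratio)
n(NaOH) in the whole flask = 7.687 × 10^-3 × 200.0/25.00 = 0.06149 mol
mass of NaOH = 0.06149 × 40.00 = 2.460 g

2.460 g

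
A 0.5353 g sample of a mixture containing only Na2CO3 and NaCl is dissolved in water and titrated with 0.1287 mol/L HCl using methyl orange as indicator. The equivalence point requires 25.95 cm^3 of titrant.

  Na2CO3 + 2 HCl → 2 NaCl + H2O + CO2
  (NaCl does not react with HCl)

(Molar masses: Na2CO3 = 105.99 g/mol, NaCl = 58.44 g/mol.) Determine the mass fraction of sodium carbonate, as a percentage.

n(HCl) = 0.02595 × 0.1287 = 3.340 × 10^-3 mol
Let x = n(Na2CO3), y = n(NaCl).
Titrant: 2x = 3.340 × 10^-3;  mass: 105.99x + 58.44y = 0.5353
Solving, x = 1.670 × 10^-3 mol, y = 6.131 × 10^-3 mol
mass of Na2CO3 = 1.670 × 10^-3 × 105.99 = 0.1770 g
% Na2CO3 = 0.1770 / 0.5353 × 100 = 33.06 %

33.06 %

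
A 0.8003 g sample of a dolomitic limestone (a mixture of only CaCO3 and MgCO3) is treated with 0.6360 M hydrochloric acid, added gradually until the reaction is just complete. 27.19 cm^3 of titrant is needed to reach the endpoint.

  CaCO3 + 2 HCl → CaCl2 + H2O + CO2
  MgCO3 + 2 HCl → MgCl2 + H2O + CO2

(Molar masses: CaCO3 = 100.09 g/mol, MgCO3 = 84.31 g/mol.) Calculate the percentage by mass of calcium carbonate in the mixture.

n(HCl) = 0.02719 × 0.6360 = 0.01729 mol
Let x = n(CaCO3), y = n(MgCO3).
Titrant: 2x + 2y = 0.01729;  mass: 100.09x + 84.31y = 0.8003
Solving, x = 4.520 × 10^-3 mol, y = 4.127 × 10^-3 mol
mass of CaCO3 = 4.520 × 10^-3 × 100.09 = 0.4524 g
% CaCO3 = 0.4524 / 0.8003 × 100 = 56.53 %

56.53 %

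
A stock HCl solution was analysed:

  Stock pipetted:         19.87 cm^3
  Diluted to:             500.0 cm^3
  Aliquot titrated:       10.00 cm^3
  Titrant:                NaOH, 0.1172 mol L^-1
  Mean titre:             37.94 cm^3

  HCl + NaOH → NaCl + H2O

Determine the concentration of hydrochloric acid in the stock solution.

11.19 mol/L

n(NaOH) = 0.03794 × 0.1172 = 4.447 × 10^-3 mol
n(HCl) in the aliquot = 4.447 × 10^-3 mol (1:1 ratio)
[HCl]_dilute = 4.447 × 10^-3 / 0.01000 = 0.4447 mol/L
Dilution factor = 500.0 / 19.87 = 25.16
[HCl]_stock = 0.4447 × 25.16 = 11.19 mol/L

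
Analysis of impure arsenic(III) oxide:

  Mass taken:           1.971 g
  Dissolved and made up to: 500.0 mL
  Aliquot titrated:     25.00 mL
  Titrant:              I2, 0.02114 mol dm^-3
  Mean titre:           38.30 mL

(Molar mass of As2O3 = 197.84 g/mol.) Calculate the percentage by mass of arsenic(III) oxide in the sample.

81.27 %

As2O3 + 2 I2 + 2 H2O → As2O5 + 4 HI
n(I2) per titration = 0.03830 × 0.02114 = 8.097 × 10^-4 mol
From the 1:2 ratio, n(As2O3) in each aliquot = 1/2 × 8.097 × 10^-4 = 4.048 × 10^-4 mol
n(As2O3) in the whole flask = 4.048 × 10^-4 × 500.0/25.00 = 8.097 × 10^-3 mol
mass of As2O3 = 8.097 × 10^-3 × 197.84 = 1.602 g
% As2O3 = 1.602 / 1.971 × 100 = 81.27 %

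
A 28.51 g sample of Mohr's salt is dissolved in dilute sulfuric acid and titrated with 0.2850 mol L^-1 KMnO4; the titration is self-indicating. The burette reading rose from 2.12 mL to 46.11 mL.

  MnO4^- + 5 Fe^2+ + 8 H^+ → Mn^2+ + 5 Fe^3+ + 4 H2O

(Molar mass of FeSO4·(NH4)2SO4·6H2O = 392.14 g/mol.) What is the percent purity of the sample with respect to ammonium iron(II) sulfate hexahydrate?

86.22 %

n(KMnO4) = 0.04399 L × 0.2850 mol/L = 0.01254 mol
From the 5:1 ratio, n(FeSO4·(NH4)2SO4·6H2O) = 5/1 × 0.01254 = 0.06269 mol
mass of FeSO4·(NH4)2SO4·6H2O = 0.06269 × 392.14 g/mol = 24.58 g
% FeSO4·(NH4)2SO4·6H2O = 24.58 / 28.51 × 100 = 86.22 %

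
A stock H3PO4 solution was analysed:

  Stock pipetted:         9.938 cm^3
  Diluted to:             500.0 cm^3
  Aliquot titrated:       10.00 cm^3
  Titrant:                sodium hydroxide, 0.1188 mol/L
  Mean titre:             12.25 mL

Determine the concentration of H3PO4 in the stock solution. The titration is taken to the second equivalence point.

3.661 mol/L

H3PO4 + 2 NaOH → Na2HPO4 + 2 H2O
n(NaOH) = 0.01225 × 0.1188 = 1.455 × 10^-3 mol
From the 1:2 ratio, n(H3PO4) in the aliquot = 1/2 × 1.455 × 10^-3 = 7.277 × 10^-4 mol
[H3PO4]_dilute = 7.277 × 10^-4 / 0.01000 = 0.07276 mol/L
Dilution factor = 500.0 / 9.938 = 50.31
[H3PO4]_stock = 0.07276 × 50.31 = 3.661 mol/L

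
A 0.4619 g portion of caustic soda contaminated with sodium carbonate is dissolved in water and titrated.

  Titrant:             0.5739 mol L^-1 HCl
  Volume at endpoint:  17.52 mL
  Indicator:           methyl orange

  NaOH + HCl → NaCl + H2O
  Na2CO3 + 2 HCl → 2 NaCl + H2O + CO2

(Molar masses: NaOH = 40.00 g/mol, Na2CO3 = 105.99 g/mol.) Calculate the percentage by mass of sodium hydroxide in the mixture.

n(HCl) = 0.01752 × 0.5739 = 0.01005 mol
Let x = n(NaOH), y = n(Na2CO3).
Titrant: 1x + 2y = 0.01005;  mass: 40.00x + 105.99y = 0.4619
Solving, x = 5.460 × 10^-3 mol, y = 2.297 × 10^-3 mol
mass of NaOH = 5.460 × 10^-3 × 40.00 = 0.2184 g
% NaOH = 0.2184 / 0.4619 × 100 = 47.28 %

47.28 %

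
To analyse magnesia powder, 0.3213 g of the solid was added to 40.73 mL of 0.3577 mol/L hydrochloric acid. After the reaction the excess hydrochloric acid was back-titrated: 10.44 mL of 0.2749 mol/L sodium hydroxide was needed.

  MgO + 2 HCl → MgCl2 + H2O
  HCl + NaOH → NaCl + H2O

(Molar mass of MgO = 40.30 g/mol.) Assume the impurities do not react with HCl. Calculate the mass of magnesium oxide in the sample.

0.2357 g

n(HCl) added = 0.04073 × 0.3577 = 0.01457 mol
n(NaOH) used in back-titration = 0.01044 × 0.2749 = 2.870 × 10^-3 mol
n(HCl) left over = 2.870 × 10^-3 mol (1:1 ratio)
n(HCl) consumed by analyte = 0.01457 − 2.870 × 10^-3 = 0.01170 mol
From the 1:2 ratio, n(MgO) = 1/2 × 0.01170 = 5.850 × 10^-3 mol
mass of MgO = 5.850 × 10^-3 × 40.30 = 0.2357 g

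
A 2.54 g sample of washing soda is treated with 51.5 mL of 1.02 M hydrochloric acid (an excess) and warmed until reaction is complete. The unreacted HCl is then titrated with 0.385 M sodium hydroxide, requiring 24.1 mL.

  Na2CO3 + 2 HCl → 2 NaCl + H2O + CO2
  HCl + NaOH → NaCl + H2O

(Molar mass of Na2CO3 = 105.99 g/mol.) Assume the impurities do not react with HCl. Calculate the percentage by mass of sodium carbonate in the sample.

n(HCl) added = 0.0515 × 1.02 = 0.0525 mol
n(NaOH) used in back-titration = 0.0241 × 0.385 = 9.28 × 10^-3 mol
n(HCl) left over = 9.28 × 10^-3 mol (1:1 ratio)
n(HCl) consumed by analyte = 0.0525 − 9.28 × 10^-3 = 0.0433 mol
From the 1:2 ratio, n(Na2CO3) = 1/2 × 0.0433 = 0.0216 mol
mass of Na2CO3 = 0.0216 × 105.99 = 2.29 g
% Na2CO3 = 2.29 / 2.54 × 100 = 90.2 %

90.2 %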